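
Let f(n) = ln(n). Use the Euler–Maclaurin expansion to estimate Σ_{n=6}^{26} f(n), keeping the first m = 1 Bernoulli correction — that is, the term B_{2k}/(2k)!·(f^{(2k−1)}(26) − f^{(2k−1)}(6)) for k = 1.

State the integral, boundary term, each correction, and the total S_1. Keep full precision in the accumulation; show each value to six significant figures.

∫_6^26 ln(x) dx evaluates to 53.9600.
½[f(6) + f(26)] = ½[1.79176 + 3.25810] = 2.52493.
So far: 56.4849.
Order-1 term: 1/12 · (0.0384615 − 0.166667) = -0.0106838.

S_1 ≈ 56.4742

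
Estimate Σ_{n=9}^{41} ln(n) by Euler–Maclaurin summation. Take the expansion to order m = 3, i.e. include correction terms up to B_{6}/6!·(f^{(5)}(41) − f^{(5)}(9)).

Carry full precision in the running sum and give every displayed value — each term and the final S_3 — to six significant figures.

S_3 ≈ 103.430

Integral: ∫_9^41 ln(x) dx = 100.481.
Endpoint term: (f(9) + f(41))/2 = (2.19722 + 3.71357)/2 = 2.95540.
Running total after boundary: 103.437.
Order-1 term: 1/12 · (0.0243902 − 0.111111) = -0.00722674.
After k=1: 103.430.
Order-2 term: −1/720 · (2.90187e-05 − 0.00274348) = 3.77009e-06.
After k=2: 103.430.
Order-3 term: 1/30240 · (2.07153e-07 − 0.000406442) = -1.34337e-08.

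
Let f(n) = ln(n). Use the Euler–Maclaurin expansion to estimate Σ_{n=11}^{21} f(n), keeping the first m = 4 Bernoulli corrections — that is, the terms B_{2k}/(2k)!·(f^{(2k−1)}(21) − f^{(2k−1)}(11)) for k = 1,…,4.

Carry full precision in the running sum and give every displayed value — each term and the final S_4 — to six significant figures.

S_4 ≈ 30.2757

∫_11^21 ln(x) dx evaluates to 27.5581.
Boundary: ½(f(11) + f(21)) = ½(2.39790 + 3.04452) = 2.72121.
Integral + boundary = 30.2793.
k=1: B_{2}/(2)! × [f^{(1)}(21) − f^{(1)}(11)] = 1/12 × (0.0476190 − 0.0909091) = -0.00360750.
Partial sum through k=1: 30.2757.
k=2: B_{4}/(4)! × [f^{(3)}(21) − f^{(3)}(11)] = −1/720 × (0.000215959 − 0.00150263) = 1.78704e-06.
Partial sum through k=2: 30.2757.
k=3: B_{6}/(6)! × [f^{(5)}(21) − f^{(5)}(11)] = 1/30240 × (5.87645e-06 − 0.000149021) = -4.73362e-09.
Partial sum through k=3: 30.2757.
k=4: B_{8}/(8)! × [f^{(7)}(21) − f^{(7)}(11)] = −1/1209600 × (3.99758e-07 − 3.69474e-05) = 3.02146e-11.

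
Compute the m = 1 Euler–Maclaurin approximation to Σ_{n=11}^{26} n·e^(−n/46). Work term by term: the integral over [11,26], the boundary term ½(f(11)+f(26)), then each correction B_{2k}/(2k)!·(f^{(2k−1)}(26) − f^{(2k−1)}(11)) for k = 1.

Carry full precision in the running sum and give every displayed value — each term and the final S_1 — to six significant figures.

S_1 ≈ 194.021

Integral: ∫_11^26 x·e^(−x/46) dx = 182.333.
½[f(11) + f(26)] = ½[8.66043 + 14.7742] = 11.7173.
So far: 194.050.
Order-1 term: 1/12 · (0.247059 − 0.599042) = -0.0293319.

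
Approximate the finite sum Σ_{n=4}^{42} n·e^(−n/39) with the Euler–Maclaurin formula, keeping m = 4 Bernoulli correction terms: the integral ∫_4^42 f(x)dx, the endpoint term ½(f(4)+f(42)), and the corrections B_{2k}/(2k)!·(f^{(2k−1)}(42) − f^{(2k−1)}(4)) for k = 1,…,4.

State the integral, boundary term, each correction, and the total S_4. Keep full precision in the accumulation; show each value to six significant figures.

S_4 ≈ 446.327

∫_4^42 x·e^(−x/39) dx evaluates to 437.438.
Boundary: ½(f(4) + f(42)) = ½(3.61008 + 14.3070) = 8.95852.
Running total after boundary: 446.397.
Order-1 term: 1/12 · (-0.0262032 − 0.809954) = -0.0696798.
Running total after k=1: 446.327.
Order-2 term: −1/720 · (0.000430691 − 0.00171926) = 1.78968e-06.
Running total after k=2: 446.327.
Order-3 term: 1/30240 · (5.77652e-07 − 1.91059e-06) = -4.40786e-11.
Running total after k=3: 446.327.
Order-4 term: −1/1209600 · (5.73400e-10 − 1.76912e-09) = 9.88524e-16.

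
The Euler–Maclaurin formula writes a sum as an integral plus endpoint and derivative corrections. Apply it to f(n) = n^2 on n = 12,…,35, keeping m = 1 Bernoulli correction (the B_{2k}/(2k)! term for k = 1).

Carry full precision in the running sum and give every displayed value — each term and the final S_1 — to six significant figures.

S_1 ≈ 14404.0

Integral: ∫_12^35 x^2 dx = 13715.7.
Boundary: ½(f(12) + f(35)) = ½(144.000 + 1225.00) = 684.500.
So far: 14400.2.
Correction k=1: B_{2}/2! · (f^{(1)}(35) − f^{(1)}(12)) = 1/12 · (70.0000 − 24.0000) = 3.83333.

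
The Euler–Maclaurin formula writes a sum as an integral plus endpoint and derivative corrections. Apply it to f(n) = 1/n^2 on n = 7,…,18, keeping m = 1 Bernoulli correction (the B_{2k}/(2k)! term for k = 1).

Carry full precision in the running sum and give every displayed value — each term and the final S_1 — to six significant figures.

S_1 ≈ 0.0995062

∫_7^18 1/x^2 dx evaluates to 0.0873016.
Boundary: ½(f(7) + f(18)) = ½(0.0204082 + 0.00308642) = 0.0117473.
Integral + boundary = 0.0990489.
k=1: B_{2}/(2)! × [f^{(1)}(18) − f^{(1)}(7)] = 1/12 × (-0.000342936 − (-0.00583090)) = 0.000457331.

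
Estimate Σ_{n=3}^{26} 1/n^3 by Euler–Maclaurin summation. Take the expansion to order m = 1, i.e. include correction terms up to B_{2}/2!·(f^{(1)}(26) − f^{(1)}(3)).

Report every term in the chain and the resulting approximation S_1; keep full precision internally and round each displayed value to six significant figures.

S_1 ≈ 0.0764487

∫_3^26 1/x^3 dx evaluates to 0.0548159.
Boundary: ½(f(3) + f(26)) = ½(0.0370370 + 5.68958e-05) = 0.0185470.
Integral + boundary = 0.0733629.
k=1: B_{2}/(2)! × [f^{(1)}(26) − f^{(1)}(3)] = 1/12 × (-6.56490e-06 − (-0.0370370)) = 0.00308587.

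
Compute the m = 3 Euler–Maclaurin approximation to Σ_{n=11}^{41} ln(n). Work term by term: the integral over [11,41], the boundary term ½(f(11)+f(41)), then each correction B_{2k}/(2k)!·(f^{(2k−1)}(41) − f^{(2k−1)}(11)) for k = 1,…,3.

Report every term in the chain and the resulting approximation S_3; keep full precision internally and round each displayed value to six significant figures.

The integral term ∫_11^41 ln(x) dx = 95.8796.
Endpoint term: (f(11) + f(41))/2 = (2.39790 + 3.71357)/2 = 3.05573.
Integral + boundary = 98.9353.
k=1: B_{2}/(2)! × [f^{(1)}(41) − f^{(1)}(11)] = 1/12 × (0.0243902 − 0.0909091) = -0.00554324.
Partial sum through k=1: 98.9298.
k=2: B_{4}/(4)! × [f^{(3)}(41) − f^{(3)}(11)] = −1/720 × (2.90187e-05 − 0.00150263) = 2.04668e-06.
Partial sum through k=2: 98.9298.
k=3: B_{6}/(6)! × [f^{(5)}(41) − f^{(5)}(11)] = 1/30240 × (2.07153e-07 − 0.000149021) = -4.92110e-09.

S_3 ≈ 98.9298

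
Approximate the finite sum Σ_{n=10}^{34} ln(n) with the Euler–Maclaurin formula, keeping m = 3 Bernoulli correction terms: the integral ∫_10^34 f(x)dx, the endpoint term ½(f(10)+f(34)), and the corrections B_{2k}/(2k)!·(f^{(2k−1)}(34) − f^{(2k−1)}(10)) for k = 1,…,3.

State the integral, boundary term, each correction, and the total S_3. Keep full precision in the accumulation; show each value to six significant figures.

The integral term ∫_10^34 ln(x) dx = 72.8704.
Boundary: ½(f(10) + f(34)) = ½(2.30259 + 3.52636) = 2.91447.
So far: 75.7849.
Order-1 term: 1/12 · (0.0294118 − 0.100000) = -0.00588235.
Running total after k=1: 75.7790.
Order-2 term: −1/720 · (5.08854e-05 − 0.00200000) = 2.70710e-06.
Running total after k=2: 75.7790.
Order-3 term: 1/30240 · (5.28222e-07 − 0.000240000) = -7.91904e-09.

S_3 ≈ 75.7790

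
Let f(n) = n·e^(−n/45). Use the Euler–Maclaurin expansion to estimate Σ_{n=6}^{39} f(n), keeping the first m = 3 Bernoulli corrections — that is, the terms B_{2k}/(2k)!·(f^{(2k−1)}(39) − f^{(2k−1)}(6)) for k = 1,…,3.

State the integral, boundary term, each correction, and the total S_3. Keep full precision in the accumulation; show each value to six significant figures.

Integral: ∫_6^39 x·e^(−x/45) dx = 419.598.
Endpoint term: (f(6) + f(39))/2 = (5.25104 + 16.3937)/2 = 10.8224.
Running total after boundary: 430.421.
k=1: B_{2}/(2)! × [f^{(1)}(39) − f^{(1)}(6)] = 1/12 × (0.0560467 − 0.758484) = -0.0585364.
After k=1: 430.362.
k=2: B_{4}/(4)! × [f^{(3)}(39) − f^{(3)}(6)] = −1/720 × (0.000442838 − 0.00123893) = 1.10568e-06.
After k=2: 430.362.
k=3: B_{6}/(6)! × [f^{(5)}(39) − f^{(5)}(6)] = 1/30240 × (4.23703e-07 − 1.03867e-06) = -2.03360e-11.

S_3 ≈ 430.362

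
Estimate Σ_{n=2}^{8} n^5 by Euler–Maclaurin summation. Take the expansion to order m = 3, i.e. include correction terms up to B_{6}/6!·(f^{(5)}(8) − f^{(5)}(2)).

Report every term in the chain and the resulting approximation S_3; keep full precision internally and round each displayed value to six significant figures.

S_3 ≈ 61775.0

Integral: ∫_2^8 x^5 dx = 43680.0.
Boundary: ½(f(2) + f(8)) = ½(32.0000 + 32768.0) = 16400.0.
Integral + boundary = 60080.0.
Correction k=1: B_{2}/2! · (f^{(1)}(8) − f^{(1)}(2)) = 1/12 · (20480.0 − 80.0000) = 1700.00.
Partial sum through k=1: 61780.0.
Correction k=2: B_{4}/4! · (f^{(3)}(8) − f^{(3)}(2)) = −1/720 · (3840.00 − 240.000) = -5.00000.
Partial sum through k=2: 61775.0.
Correction k=3: B_{6}/6! · (f^{(5)}(8) − f^{(5)}(2)) = 1/30240 · (120.000 − 120.000) = 0.00000.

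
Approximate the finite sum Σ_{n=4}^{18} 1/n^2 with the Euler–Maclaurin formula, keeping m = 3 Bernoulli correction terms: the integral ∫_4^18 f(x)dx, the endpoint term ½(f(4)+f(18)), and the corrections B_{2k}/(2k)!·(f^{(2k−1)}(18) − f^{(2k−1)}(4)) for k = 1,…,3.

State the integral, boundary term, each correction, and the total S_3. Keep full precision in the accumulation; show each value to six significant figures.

∫_4^18 1/x^2 dx evaluates to 0.194444.
Boundary: ½(f(4) + f(18)) = ½(0.0625000 + 0.00308642) = 0.0327932.
Integral + boundary = 0.227238.
Order-1 term: 1/12 · (-0.000342936 − (-0.0312500)) = 0.00257559.
Partial sum through k=1: 0.229813.
Order-2 term: −1/720 · (-1.27013e-05 − (-0.0234375)) = -3.25344e-05.
Partial sum through k=2: 0.229781.
Order-3 term: 1/30240 · (-1.17605e-06 − (-0.0439453)) = 1.45318e-06.

S_3 ≈ 0.229782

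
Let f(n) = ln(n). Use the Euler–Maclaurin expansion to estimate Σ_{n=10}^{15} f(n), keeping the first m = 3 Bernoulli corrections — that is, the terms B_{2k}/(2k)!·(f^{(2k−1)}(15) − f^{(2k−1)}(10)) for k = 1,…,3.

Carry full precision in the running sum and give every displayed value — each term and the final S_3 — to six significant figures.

∫_10^15 ln(x) dx evaluates to 12.5949.
Boundary: ½(f(10) + f(15)) = ½(2.30259 + 2.70805) = 2.50532.
Integral + boundary = 15.1002.
k=1: B_{2}/(2)! × [f^{(1)}(15) − f^{(1)}(10)] = 1/12 × (0.0666667 − 0.100000) = -0.00277778.
After k=1: 15.0974.
k=2: B_{4}/(4)! × [f^{(3)}(15) − f^{(3)}(10)] = −1/720 × (0.000592593 − 0.00200000) = 1.95473e-06.
After k=2: 15.0974.
k=3: B_{6}/(6)! × [f^{(5)}(15) − f^{(5)}(10)] = 1/30240 × (3.16049e-05 − 0.000240000) = -6.89137e-09.

S_3 ≈ 15.0974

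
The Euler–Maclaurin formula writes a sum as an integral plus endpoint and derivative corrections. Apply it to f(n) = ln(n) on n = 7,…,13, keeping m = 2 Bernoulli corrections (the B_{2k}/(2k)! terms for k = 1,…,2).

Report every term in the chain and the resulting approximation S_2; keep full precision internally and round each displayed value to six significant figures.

Integral: ∫_7^13 ln(x) dx = 13.7230.
Boundary: ½(f(7) + f(13)) = ½(1.94591 + 2.56495) = 2.25543.
Integral + boundary = 15.9784.
Order-1 term: 1/12 · (0.0769231 − 0.142857) = -0.00549451.
After k=1: 15.9729.
Order-2 term: −1/720 · (0.000910332 − 0.00583090) = 6.83413e-06.

S_2 ≈ 15.9729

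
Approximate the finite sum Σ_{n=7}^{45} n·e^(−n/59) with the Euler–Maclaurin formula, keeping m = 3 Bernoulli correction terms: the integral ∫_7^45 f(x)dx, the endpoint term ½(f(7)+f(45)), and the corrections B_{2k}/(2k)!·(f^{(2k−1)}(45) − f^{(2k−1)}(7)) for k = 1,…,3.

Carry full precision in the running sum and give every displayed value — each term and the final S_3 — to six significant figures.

S_3 ≈ 610.071

The integral term ∫_7^45 x·e^(−x/59) dx = 596.525.
½[f(7) + f(45)] = ½[6.21687 + 20.9880] = 13.6024.
Integral + boundary = 610.127.
k=1: B_{2}/(2)! × [f^{(1)}(45) − f^{(1)}(7)] = 1/12 × (0.110671 − 0.782753) = -0.0560068.
Running total after k=1: 610.071.
k=2: B_{4}/(4)! × [f^{(3)}(45) − f^{(3)}(7)] = −1/720 × (0.000299762 − 0.000735134) = 6.04683e-07.
Running total after k=2: 610.071.
k=3: B_{6}/(6)! × [f^{(5)}(45) − f^{(5)}(7)] = 1/30240 × (1.63094e-07 − 3.57772e-07) = -6.43775e-12.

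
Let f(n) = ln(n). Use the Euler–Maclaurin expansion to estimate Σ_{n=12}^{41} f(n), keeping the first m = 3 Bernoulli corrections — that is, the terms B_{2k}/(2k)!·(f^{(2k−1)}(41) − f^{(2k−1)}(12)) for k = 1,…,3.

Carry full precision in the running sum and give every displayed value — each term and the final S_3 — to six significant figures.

S_3 ≈ 96.5319

The integral term ∫_12^41 ln(x) dx = 93.4376.
½[f(12) + f(41)] = ½[2.48491 + 3.71357] = 3.09924.
Running total after boundary: 96.5368.
Order-1 term: 1/12 · (0.0243902 − 0.0833333) = -0.00491192.
After k=1: 96.5319.
Order-2 term: −1/720 · (2.90187e-05 − 0.00115741) = 1.56721e-06.
After k=2: 96.5319.
Order-3 term: 1/30240 · (2.07153e-07 − 9.64506e-05) = -3.18265e-09.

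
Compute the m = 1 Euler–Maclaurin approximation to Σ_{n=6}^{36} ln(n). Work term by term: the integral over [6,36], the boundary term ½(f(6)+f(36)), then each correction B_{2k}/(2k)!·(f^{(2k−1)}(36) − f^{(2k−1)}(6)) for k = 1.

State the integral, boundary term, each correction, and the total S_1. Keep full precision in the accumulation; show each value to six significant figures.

S_1 ≈ 90.9322

Integral: ∫_6^36 ln(x) dx = 88.2561.
½[f(6) + f(36)] = ½[1.79176 + 3.58352] = 2.68764.
Running total after boundary: 90.9438.
Order-1 term: 1/12 · (0.0277778 − 0.166667) = -0.0115741.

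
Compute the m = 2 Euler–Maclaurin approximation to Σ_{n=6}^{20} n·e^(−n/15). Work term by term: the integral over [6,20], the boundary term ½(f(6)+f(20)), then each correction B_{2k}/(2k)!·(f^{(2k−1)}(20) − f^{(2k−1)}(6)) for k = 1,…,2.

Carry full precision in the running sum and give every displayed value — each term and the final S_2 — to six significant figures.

∫_6^20 x·e^(−x/15) dx evaluates to 72.7623.
½[f(6) + f(20)] = ½[4.02192 + 5.27194] = 4.64693.
Running total after boundary: 77.4092.
k=1: B_{2}/(2)! × [f^{(1)}(20) − f^{(1)}(6)] = 1/12 × (-0.0878657 − 0.402192) = -0.0408381.
After k=1: 77.3684.
k=2: B_{4}/(4)! × [f^{(3)}(20) − f^{(3)}(6)] = −1/720 × (0.00195257 − 0.00774592) = 8.04632e-06.

S_2 ≈ 77.3684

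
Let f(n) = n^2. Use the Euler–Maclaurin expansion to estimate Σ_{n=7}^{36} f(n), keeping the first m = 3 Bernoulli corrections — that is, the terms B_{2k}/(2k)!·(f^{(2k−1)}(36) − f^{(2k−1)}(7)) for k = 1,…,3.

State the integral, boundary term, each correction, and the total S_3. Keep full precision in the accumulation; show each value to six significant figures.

∫_7^36 x^2 dx evaluates to 15437.7.
Endpoint term: (f(7) + f(36))/2 = (49.0000 + 1296.00)/2 = 672.500.
So far: 16110.2.
k=1: B_{2}/(2)! × [f^{(1)}(36) − f^{(1)}(7)] = 1/12 × (72.0000 − 14.0000) = 4.83333.
After k=1: 16115.0.
k=2: B_{4}/(4)! × [f^{(3)}(36) − f^{(3)}(7)] = −1/720 × (0.00000 − 0.00000) = 0.00000.
After k=2: 16115.0.
k=3: B_{6}/(6)! × [f^{(5)}(36) − f^{(5)}(7)] = 1/30240 × (0.00000 − 0.00000) = 0.00000.

S_3 ≈ 16115.0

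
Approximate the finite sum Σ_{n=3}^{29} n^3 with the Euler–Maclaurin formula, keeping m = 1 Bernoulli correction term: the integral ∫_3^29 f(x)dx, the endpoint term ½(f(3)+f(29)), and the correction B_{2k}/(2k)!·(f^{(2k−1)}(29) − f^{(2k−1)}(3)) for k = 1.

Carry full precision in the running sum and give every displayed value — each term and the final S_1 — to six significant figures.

S_1 ≈ 189216

The integral term ∫_3^29 x^3 dx = 176800.
Boundary: ½(f(3) + f(29)) = ½(27.0000 + 24389.0) = 12208.0.
Running total after boundary: 189008.
k=1: B_{2}/(2)! × [f^{(1)}(29) − f^{(1)}(3)] = 1/12 × (2523.00 − 27.0000) = 208.000.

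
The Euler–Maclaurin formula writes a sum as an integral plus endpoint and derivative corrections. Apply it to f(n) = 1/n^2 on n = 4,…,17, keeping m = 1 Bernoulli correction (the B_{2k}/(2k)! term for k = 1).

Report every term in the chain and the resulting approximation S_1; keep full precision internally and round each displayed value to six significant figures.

S_1 ≈ 0.226727

The integral term ∫_4^17 1/x^2 dx = 0.191176.
Boundary: ½(f(4) + f(17)) = ½(0.0625000 + 0.00346021) = 0.0329801.
Running total after boundary: 0.224157.
Correction k=1: B_{2}/2! · (f^{(1)}(17) − f^{(1)}(4)) = 1/12 · (-0.000407083 − (-0.0312500)) = 0.00257024.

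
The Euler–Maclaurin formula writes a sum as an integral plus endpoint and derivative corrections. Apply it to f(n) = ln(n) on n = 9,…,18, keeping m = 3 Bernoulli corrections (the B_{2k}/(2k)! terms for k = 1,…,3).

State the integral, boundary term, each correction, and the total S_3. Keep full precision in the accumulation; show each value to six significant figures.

The integral term ∫_9^18 ln(x) dx = 23.2517.
Endpoint term: (f(9) + f(18))/2 = (2.19722 + 2.89037)/2 = 2.54380.
So far: 25.7955.
k=1: B_{2}/(2)! × [f^{(1)}(18) − f^{(1)}(9)] = 1/12 × (0.0555556 − 0.111111) = -0.00462963.
After k=1: 25.7908.
k=2: B_{4}/(4)! × [f^{(3)}(18) − f^{(3)}(9)] = −1/720 × (0.000342936 − 0.00274348) = 3.33410e-06.
After k=2: 25.7908.
k=3: B_{6}/(6)! × [f^{(5)}(18) − f^{(5)}(9)] = 1/30240 × (1.27013e-05 − 0.000406442) = -1.30205e-08.

S_3 ≈ 25.7908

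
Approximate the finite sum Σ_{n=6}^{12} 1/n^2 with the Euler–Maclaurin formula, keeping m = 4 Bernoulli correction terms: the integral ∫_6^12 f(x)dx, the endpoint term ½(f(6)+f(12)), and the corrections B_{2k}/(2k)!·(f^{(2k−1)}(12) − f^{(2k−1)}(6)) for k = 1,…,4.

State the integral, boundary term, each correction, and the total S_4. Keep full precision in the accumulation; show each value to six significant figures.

∫_6^12 1/x^2 dx evaluates to 0.0833333.
Endpoint term: (f(6) + f(12))/2 = (0.0277778 + 0.00694444)/2 = 0.0173611.
So far: 0.100694.
k=1: B_{2}/(2)! × [f^{(1)}(12) − f^{(1)}(6)] = 1/12 × (-0.00115741 − (-0.00925926)) = 0.000675154.
After k=1: 0.101370.
k=2: B_{4}/(4)! × [f^{(3)}(12) − f^{(3)}(6)] = −1/720 × (-9.64506e-05 − (-0.00308642)) = -4.15273e-06.
After k=2: 0.101365.
k=3: B_{6}/(6)! × [f^{(5)}(12) − f^{(5)}(6)] = 1/30240 × (-2.00939e-05 − (-0.00257202)) = 8.43890e-08.
After k=3: 0.101366.
k=4: B_{8}/(8)! × [f^{(7)}(12) − f^{(7)}(6)] = −1/1209600 × (-7.81429e-06 − (-0.00400091)) = -3.30117e-09.

S_4 ≈ 0.101366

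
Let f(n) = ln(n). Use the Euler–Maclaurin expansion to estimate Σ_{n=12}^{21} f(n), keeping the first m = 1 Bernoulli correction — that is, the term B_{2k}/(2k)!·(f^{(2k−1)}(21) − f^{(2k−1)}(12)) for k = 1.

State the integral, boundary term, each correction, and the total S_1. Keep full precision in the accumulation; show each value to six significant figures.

S_1 ≈ 27.8778

Integral: ∫_12^21 ln(x) dx = 25.1161.
½[f(12) + f(21)] = ½[2.48491 + 3.04452] = 2.76471.
Running total after boundary: 27.8808.
k=1: B_{2}/(2)! × [f^{(1)}(21) − f^{(1)}(12)] = 1/12 × (0.0476190 − 0.0833333) = -0.00297619.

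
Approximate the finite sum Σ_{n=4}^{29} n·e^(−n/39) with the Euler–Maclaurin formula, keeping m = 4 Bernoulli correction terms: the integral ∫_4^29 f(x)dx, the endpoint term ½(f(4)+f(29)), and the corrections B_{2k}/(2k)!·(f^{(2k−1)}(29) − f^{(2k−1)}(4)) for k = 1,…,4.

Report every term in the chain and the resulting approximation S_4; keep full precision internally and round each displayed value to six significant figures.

S_4 ≈ 261.395

The integral term ∫_4^29 x·e^(−x/39) dx = 252.754.
½[f(4) + f(29)] = ½[3.61008 + 13.7867] = 8.69840.
Running total after boundary: 261.453.
Correction k=1: B_{2}/2! · (f^{(1)}(29) − f^{(1)}(4)) = 1/12 · (0.121899 − 0.809954) = -0.0573380.
Running total after k=1: 261.395.
Correction k=2: B_{4}/4! · (f^{(3)}(29) − f^{(3)}(4)) = −1/720 · (0.000705264 − 0.00171926) = 1.40833e-06.
Running total after k=2: 261.395.
Correction k=3: B_{6}/6! · (f^{(5)}(29) − f^{(5)}(4)) = 1/30240 · (8.74678e-07 − 1.91059e-06) = -3.42563e-11.
Running total after k=3: 261.395.
Correction k=4: B_{8}/8! · (f^{(7)}(29) − f^{(7)}(4)) = −1/1209600 · (8.45280e-10 − 1.76912e-09) = 7.63756e-16.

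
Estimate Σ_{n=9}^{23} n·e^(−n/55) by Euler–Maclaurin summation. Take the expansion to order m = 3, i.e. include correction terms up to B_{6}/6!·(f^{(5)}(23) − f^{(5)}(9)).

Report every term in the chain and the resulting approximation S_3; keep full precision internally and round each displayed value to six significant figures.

The integral term ∫_9^23 x·e^(−x/55) dx = 164.798.
Endpoint term: (f(9) + f(23))/2 = (7.64146 + 15.1396)/2 = 11.3905.
Running total after boundary: 176.189.
Correction k=1: B_{2}/2! · (f^{(1)}(23) − f^{(1)}(9)) = 1/12 · (0.382977 − 0.710115) = -0.0272615.
Partial sum through k=1: 176.161.
Correction k=2: B_{4}/4! · (f^{(3)}(23) − f^{(3)}(9)) = −1/720 · (0.000561806 − 0.000796105) = 3.25415e-07.
Partial sum through k=2: 176.161.
Correction k=3: B_{6}/6! · (f^{(5)}(23) − f^{(5)}(9)) = 1/30240 · (3.29589e-07 − 4.48747e-07) = -3.94041e-12.

S_3 ≈ 176.161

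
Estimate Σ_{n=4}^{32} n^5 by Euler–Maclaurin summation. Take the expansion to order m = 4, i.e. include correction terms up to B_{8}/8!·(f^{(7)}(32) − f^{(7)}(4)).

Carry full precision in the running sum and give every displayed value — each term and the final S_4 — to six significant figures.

Integral: ∫_4^32 x^5 dx = 1.78956e+08.
½[f(4) + f(32)] = ½[1024.00 + 3.35544e+07] = 1.67777e+07.
Running total after boundary: 1.95734e+08.
k=1: B_{2}/(2)! × [f^{(1)}(32) − f^{(1)}(4)] = 1/12 × (5.24288e+06 − 1280.00) = 436800.
After k=1: 1.96171e+08.
k=2: B_{4}/(4)! × [f^{(3)}(32) − f^{(3)}(4)] = −1/720 × (61440.0 − 960.000) = -84.0000.
After k=2: 1.96171e+08.
k=3: B_{6}/(6)! × [f^{(5)}(32) − f^{(5)}(4)] = 1/30240 × (120.000 − 120.000) = 0.00000.
After k=3: 1.96171e+08.
k=4: B_{8}/(8)! × [f^{(7)}(32) − f^{(7)}(4)] = −1/1209600 × (0.00000 − 0.00000) = 0.00000.

S_4 ≈ 1.96171e+08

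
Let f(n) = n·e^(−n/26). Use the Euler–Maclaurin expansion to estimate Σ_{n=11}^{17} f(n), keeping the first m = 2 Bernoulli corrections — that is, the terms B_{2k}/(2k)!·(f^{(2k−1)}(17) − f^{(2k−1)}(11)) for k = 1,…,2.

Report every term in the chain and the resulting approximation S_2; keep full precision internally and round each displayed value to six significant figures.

The integral term ∫_11^17 x·e^(−x/26) dx = 48.7305.
½[f(11) + f(17)] = ½[7.20531 + 8.84071] = 8.02301.
So far: 56.7535.
Correction k=1: B_{2}/2! · (f^{(1)}(17) − f^{(1)}(11)) = 1/12 · (0.180014 − 0.377901) = -0.0164905.
Partial sum through k=1: 56.7370.
Correction k=2: B_{4}/4! · (f^{(3)}(17) − f^{(3)}(11)) = −1/720 · (0.00180488 − 0.00249698) = 9.61250e-07.

S_2 ≈ 56.7370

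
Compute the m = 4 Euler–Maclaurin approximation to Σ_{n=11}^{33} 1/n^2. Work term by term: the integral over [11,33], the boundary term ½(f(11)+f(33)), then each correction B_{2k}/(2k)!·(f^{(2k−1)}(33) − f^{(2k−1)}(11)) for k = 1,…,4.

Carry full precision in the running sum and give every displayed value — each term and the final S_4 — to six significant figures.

The integral term ∫_11^33 1/x^2 dx = 0.0606061.
½[f(11) + f(33)] = ½[0.00826446 + 0.000918274] = 0.00459137.
Running total after boundary: 0.0651974.
Order-1 term: 1/12 · (-5.56529e-05 − (-0.00150263)) = 0.000120581.
Partial sum through k=1: 0.0653180.
Order-2 term: −1/720 · (-6.13256e-07 − (-0.000149021)) = -2.06122e-07.
Partial sum through k=2: 0.0653178.
Order-3 term: 1/30240 · (-1.68941e-08 − (-3.69474e-05)) = 1.22125e-09.
Partial sum through k=3: 0.0653178.
Order-4 term: −1/1209600 · (-8.68750e-10 − (-1.70996e-05)) = -1.41359e-11.

S_4 ≈ 0.0653178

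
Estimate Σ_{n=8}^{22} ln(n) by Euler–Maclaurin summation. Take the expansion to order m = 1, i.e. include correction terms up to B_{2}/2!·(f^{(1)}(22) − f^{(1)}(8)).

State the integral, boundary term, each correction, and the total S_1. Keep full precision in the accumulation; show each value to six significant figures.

Integral: ∫_8^22 ln(x) dx = 37.3674.
Endpoint term: (f(8) + f(22))/2 = (2.07944 + 3.09104)/2 = 2.58524.
Running total after boundary: 39.9526.
Correction k=1: B_{2}/2! · (f^{(1)}(22) − f^{(1)}(8)) = 1/12 · (0.0454545 − 0.125000) = -0.00662879.

S_1 ≈ 39.9460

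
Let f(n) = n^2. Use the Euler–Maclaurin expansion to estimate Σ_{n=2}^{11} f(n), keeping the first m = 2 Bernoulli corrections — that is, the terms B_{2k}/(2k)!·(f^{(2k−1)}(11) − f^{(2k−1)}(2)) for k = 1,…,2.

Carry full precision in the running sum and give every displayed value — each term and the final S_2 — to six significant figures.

The integral term ∫_2^11 x^2 dx = 441.000.
Boundary: ½(f(2) + f(11)) = ½(4.00000 + 121.000) = 62.5000.
Integral + boundary = 503.500.
Order-1 term: 1/12 · (22.0000 − 4.00000) = 1.50000.
Running total after k=1: 505.000.
Order-2 term: −1/720 · (0.00000 − 0.00000) = 0.00000.

S_2 ≈ 505.000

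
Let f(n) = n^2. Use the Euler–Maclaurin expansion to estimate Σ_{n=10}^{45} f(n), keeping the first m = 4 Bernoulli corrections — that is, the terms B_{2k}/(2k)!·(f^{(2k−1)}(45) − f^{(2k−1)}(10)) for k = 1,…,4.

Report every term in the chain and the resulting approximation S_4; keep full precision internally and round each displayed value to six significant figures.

Integral: ∫_10^45 x^2 dx = 30041.7.
Boundary: ½(f(10) + f(45)) = ½(100.000 + 2025.00) = 1062.50.
Running total after boundary: 31104.2.
Order-1 term: 1/12 · (90.0000 − 20.0000) = 5.83333.
After k=1: 31110.0.
Order-2 term: −1/720 · (0.00000 − 0.00000) = 0.00000.
After k=2: 31110.0.
Order-3 term: 1/30240 · (0.00000 − 0.00000) = 0.00000.
After k=3: 31110.0.
Order-4 term: −1/1209600 · (0.00000 − 0.00000) = 0.00000.

S_4 ≈ 31110.0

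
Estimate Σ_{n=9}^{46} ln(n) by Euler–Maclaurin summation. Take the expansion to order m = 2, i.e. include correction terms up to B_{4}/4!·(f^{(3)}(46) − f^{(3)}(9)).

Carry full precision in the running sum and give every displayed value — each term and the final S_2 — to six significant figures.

Integral: ∫_9^46 ln(x) dx = 119.342.
Endpoint term: (f(9) + f(46))/2 = (2.19722 + 3.82864)/2 = 3.01293.
Running total after boundary: 122.355.
Correction k=1: B_{2}/2! · (f^{(1)}(46) − f^{(1)}(9)) = 1/12 · (0.0217391 − 0.111111) = -0.00744767.
Running total after k=1: 122.348.
Correction k=2: B_{4}/4! · (f^{(3)}(46) − f^{(3)}(9)) = −1/720 · (2.05474e-05 − 0.00274348) = 3.78186e-06.

S_2 ≈ 122.348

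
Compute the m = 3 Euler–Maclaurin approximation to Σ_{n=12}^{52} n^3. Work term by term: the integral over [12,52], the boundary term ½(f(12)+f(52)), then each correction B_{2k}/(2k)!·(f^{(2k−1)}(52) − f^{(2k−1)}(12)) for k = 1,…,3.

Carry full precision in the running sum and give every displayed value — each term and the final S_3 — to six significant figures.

S_3 ≈ 1.89453e+06

The integral term ∫_12^52 x^3 dx = 1.82272e+06.
Boundary: ½(f(12) + f(52)) = ½(1728.00 + 140608) = 71168.0.
Integral + boundary = 1.89389e+06.
Correction k=1: B_{2}/2! · (f^{(1)}(52) − f^{(1)}(12)) = 1/12 · (8112.00 − 432.000) = 640.000.
Running total after k=1: 1.89453e+06.
Correction k=2: B_{4}/4! · (f^{(3)}(52) − f^{(3)}(12)) = −1/720 · (6.00000 − 6.00000) = 0.00000.
Running total after k=2: 1.89453e+06.
Correction k=3: B_{6}/6! · (f^{(5)}(52) − f^{(5)}(12)) = 1/30240 · (0.00000 − 0.00000) = 0.00000.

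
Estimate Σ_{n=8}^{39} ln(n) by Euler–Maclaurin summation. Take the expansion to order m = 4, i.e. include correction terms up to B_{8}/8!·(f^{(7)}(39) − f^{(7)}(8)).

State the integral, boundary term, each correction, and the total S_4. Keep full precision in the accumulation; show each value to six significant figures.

S_4 ≈ 98.1066

∫_8^39 ln(x) dx evaluates to 95.2434.
Boundary: ½(f(8) + f(39)) = ½(2.07944 + 3.66356) = 2.87150.
So far: 98.1149.
Order-1 term: 1/12 · (0.0256410 − 0.125000) = -0.00827991.
Partial sum through k=1: 98.1066.
Order-2 term: −1/720 · (3.37160e-05 − 0.00390625) = 5.37852e-06.
Partial sum through k=2: 98.1066.
Order-3 term: 1/30240 · (2.66004e-07 − 0.000732422) = -2.42115e-08.
Partial sum through k=3: 98.1066.
Order-4 term: −1/1209600 · (5.24663e-09 − 0.000343323) = 2.83827e-10.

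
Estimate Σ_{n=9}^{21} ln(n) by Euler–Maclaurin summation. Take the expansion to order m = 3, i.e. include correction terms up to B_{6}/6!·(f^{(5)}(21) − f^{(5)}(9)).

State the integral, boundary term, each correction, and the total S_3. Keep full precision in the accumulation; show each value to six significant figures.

Integral: ∫_9^21 ln(x) dx = 32.1599.
Boundary: ½(f(9) + f(21)) = ½(2.19722 + 3.04452) = 2.62087.
Integral + boundary = 34.7808.
k=1: B_{2}/(2)! × [f^{(1)}(21) − f^{(1)}(9)] = 1/12 × (0.0476190 − 0.111111) = -0.00529101.
After k=1: 34.7755.
k=2: B_{4}/(4)! × [f^{(3)}(21) − f^{(3)}(9)] = −1/720 × (0.000215959 − 0.00274348) = 3.51045e-06.
After k=2: 34.7755.
k=3: B_{6}/(6)! × [f^{(5)}(21) − f^{(5)}(9)] = 1/30240 × (5.87645e-06 − 0.000406442) = -1.32462e-08.

S_3 ≈ 34.7755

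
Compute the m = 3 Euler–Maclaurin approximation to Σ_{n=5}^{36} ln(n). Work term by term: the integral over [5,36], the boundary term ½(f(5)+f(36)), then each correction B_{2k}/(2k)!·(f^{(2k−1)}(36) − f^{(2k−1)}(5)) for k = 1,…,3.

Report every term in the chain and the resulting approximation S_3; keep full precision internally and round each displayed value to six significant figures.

S_3 ≈ 92.5416

Integral: ∫_5^36 ln(x) dx = 89.9595.
Endpoint term: (f(5) + f(36))/2 = (1.60944 + 3.58352)/2 = 2.59648.
So far: 92.5560.
Order-1 term: 1/12 · (0.0277778 − 0.200000) = -0.0143519.
After k=1: 92.5416.
Order-2 term: −1/720 · (4.28669e-05 − 0.0160000) = 2.21627e-05.
After k=2: 92.5416.
Order-3 term: 1/30240 · (3.96916e-07 − 0.00768000) = -2.53955e-07.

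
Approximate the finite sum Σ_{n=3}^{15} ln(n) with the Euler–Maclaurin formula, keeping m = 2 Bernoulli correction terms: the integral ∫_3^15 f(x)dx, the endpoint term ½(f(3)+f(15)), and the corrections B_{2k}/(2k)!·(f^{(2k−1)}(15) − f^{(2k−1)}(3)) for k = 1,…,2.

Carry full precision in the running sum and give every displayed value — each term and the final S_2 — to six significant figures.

S_2 ≈ 27.2061

Integral: ∫_3^15 ln(x) dx = 25.3249.
Endpoint term: (f(3) + f(15))/2 = (1.09861 + 2.70805)/2 = 1.90333.
So far: 27.2282.
k=1: B_{2}/(2)! × [f^{(1)}(15) − f^{(1)}(3)] = 1/12 × (0.0666667 − 0.333333) = -0.0222222.
After k=1: 27.2060.
k=2: B_{4}/(4)! × [f^{(3)}(15) − f^{(3)}(3)] = −1/720 × (0.000592593 − 0.0740741) = 0.000102058.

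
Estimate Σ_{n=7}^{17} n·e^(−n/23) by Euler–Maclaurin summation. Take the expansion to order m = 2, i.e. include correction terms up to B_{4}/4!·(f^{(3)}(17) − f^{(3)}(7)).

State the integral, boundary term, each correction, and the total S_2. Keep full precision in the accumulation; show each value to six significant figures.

Integral: ∫_7^17 x·e^(−x/23) dx = 69.6203.
Boundary: ½(f(7) + f(17)) = ½(5.16323 + 8.11799) = 6.64061.
Running total after boundary: 76.2609.
Correction k=1: B_{2}/2! · (f^{(1)}(17) − f^{(1)}(7)) = 1/12 · (0.124573 − 0.513116) = -0.0323786.
Running total after k=1: 76.2285.
Correction k=2: B_{4}/4! · (f^{(3)}(17) − f^{(3)}(7)) = −1/720 · (0.00204089 − 0.00375865) = 2.38577e-06.

S_2 ≈ 76.2285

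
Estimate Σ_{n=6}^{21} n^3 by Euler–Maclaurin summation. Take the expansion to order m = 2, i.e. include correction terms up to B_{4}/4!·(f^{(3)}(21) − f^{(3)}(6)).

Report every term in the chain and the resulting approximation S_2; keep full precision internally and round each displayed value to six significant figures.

S_2 ≈ 53136.0

The integral term ∫_6^21 x^3 dx = 48296.2.
½[f(6) + f(21)] = ½[216.000 + 9261.00] = 4738.50.
So far: 53034.8.
Correction k=1: B_{2}/2! · (f^{(1)}(21) − f^{(1)}(6)) = 1/12 · (1323.00 − 108.000) = 101.250.
After k=1: 53136.0.
Correction k=2: B_{4}/4! · (f^{(3)}(21) − f^{(3)}(6)) = −1/720 · (6.00000 − 6.00000) = 0.00000.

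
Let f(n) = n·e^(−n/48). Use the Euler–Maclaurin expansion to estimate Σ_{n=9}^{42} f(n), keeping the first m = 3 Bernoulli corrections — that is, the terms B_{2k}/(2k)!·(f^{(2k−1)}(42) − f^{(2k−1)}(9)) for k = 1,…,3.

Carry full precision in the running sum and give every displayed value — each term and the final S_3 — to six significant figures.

The integral term ∫_9^42 x·e^(−x/48) dx = 467.380.
Boundary: ½(f(9) + f(42)) = ½(7.46126 + 17.5082) = 12.4847.
So far: 479.864.
Order-1 term: 1/12 · (0.0521078 − 0.673586) = -0.0517899.
Partial sum through k=1: 479.813.
Order-2 term: −1/720 · (0.000384476 − 0.00101200) = 8.71559e-07.
Partial sum through k=2: 479.813.
Order-3 term: 1/30240 · (3.23930e-07 − 7.51581e-07) = -1.41419e-11.

S_3 ≈ 479.813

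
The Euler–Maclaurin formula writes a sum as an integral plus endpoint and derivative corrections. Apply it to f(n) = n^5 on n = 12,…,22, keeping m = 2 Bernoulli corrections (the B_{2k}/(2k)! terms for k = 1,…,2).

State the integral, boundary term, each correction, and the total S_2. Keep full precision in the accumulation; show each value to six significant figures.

The integral term ∫_12^22 x^5 dx = 1.83990e+07.
Boundary: ½(f(12) + f(22)) = ½(248832 + 5.15363e+06) = 2.70123e+06.
So far: 2.11002e+07.
Order-1 term: 1/12 · (1.17128e+06 − 103680) = 88966.7.
Running total after k=1: 2.11892e+07.
Order-2 term: −1/720 · (29040.0 − 8640.00) = -28.3333.

S_2 ≈ 2.11892e+07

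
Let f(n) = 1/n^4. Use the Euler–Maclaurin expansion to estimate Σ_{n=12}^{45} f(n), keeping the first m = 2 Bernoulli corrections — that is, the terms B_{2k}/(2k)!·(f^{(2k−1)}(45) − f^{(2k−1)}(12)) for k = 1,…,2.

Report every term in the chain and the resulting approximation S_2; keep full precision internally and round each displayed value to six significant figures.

S_2 ≈ 0.000214811

The integral term ∫_12^45 1/x^4 dx = 0.000189243.
Boundary: ½(f(12) + f(45)) = ½(4.82253e-05 + 2.43865e-07) = 2.42346e-05.
Integral + boundary = 0.000213478.
Correction k=1: B_{2}/2! · (f^{(1)}(45) − f^{(1)}(12)) = 1/12 · (-2.16769e-08 − (-1.60751e-05)) = 1.33779e-06.
Partial sum through k=1: 0.000214816.
Correction k=2: B_{4}/4! · (f^{(3)}(45) − f^{(3)}(12)) = −1/720 · (-3.21139e-10 − (-3.34898e-06)) = -4.65091e-09.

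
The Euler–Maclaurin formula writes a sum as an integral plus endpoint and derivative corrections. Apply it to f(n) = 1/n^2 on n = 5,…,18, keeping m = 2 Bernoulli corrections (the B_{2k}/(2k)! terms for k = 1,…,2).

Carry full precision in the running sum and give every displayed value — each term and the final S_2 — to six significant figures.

The integral term ∫_5^18 1/x^2 dx = 0.144444.
½[f(5) + f(18)] = ½[0.0400000 + 0.00308642] = 0.0215432.
Running total after boundary: 0.165988.
Correction k=1: B_{2}/2! · (f^{(1)}(18) − f^{(1)}(5)) = 1/12 · (-0.000342936 − (-0.0160000)) = 0.00130476.
Running total after k=1: 0.167292.
Correction k=2: B_{4}/4! · (f^{(3)}(18) − f^{(3)}(5)) = −1/720 · (-1.27013e-05 − (-0.00768000)) = -1.06490e-05.

S_2 ≈ 0.167282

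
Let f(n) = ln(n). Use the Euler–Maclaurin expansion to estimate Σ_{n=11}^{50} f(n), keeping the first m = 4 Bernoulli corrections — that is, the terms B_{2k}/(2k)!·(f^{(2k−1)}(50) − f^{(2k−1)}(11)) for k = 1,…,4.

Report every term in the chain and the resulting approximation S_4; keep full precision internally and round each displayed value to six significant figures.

S_4 ≈ 133.373

Integral: ∫_11^50 ln(x) dx = 130.224.
Boundary: ½(f(11) + f(50)) = ½(2.39790 + 3.91202) = 3.15496.
So far: 133.379.
k=1: B_{2}/(2)! × [f^{(1)}(50) − f^{(1)}(11)] = 1/12 × (0.0200000 − 0.0909091) = -0.00590909.
After k=1: 133.373.
k=2: B_{4}/(4)! × [f^{(3)}(50) − f^{(3)}(11)] = −1/720 × (1.60000e-05 − 0.00150263) = 2.06476e-06.
After k=2: 133.373.
k=3: B_{6}/(6)! × [f^{(5)}(50) − f^{(5)}(11)] = 1/30240 × (7.68000e-08 − 0.000149021) = -4.92541e-09.
After k=3: 133.373.
k=4: B_{8}/(8)! × [f^{(7)}(50) − f^{(7)}(11)] = −1/1209600 × (9.21600e-10 − 3.69474e-05) = 3.05444e-11.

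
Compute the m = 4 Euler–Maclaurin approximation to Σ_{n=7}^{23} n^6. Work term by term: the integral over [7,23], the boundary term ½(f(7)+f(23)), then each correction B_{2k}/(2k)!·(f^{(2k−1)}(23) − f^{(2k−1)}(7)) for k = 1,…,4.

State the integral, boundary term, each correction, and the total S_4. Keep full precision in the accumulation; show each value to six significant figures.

∫_7^23 x^6 dx evaluates to 4.86286e+08.
Boundary: ½(f(7) + f(23)) = ½(117649 + 1.48036e+08) = 7.40768e+07.
Integral + boundary = 5.60363e+08.
k=1: B_{2}/(2)! × [f^{(1)}(23) − f^{(1)}(7)] = 1/12 × (3.86181e+07 − 100842) = 3.20977e+06.
Running total after k=1: 5.63573e+08.
k=2: B_{4}/(4)! × [f^{(3)}(23) − f^{(3)}(7)] = −1/720 × (1.46004e+06 − 41160.0) = -1970.67.
Running total after k=2: 5.63571e+08.
k=3: B_{6}/(6)! × [f^{(5)}(23) − f^{(5)}(7)] = 1/30240 × (16560.0 − 5040.00) = 0.380952.
Running total after k=3: 5.63571e+08.
k=4: B_{8}/(8)! × [f^{(7)}(23) − f^{(7)}(7)] = −1/1209600 × (0.00000 − 0.00000) = 0.00000.

S_4 ≈ 5.63571e+08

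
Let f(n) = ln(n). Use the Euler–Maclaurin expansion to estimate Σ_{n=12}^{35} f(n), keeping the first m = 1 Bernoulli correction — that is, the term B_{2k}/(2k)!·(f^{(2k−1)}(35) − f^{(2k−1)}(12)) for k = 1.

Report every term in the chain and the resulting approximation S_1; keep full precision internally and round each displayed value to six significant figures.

S_1 ≈ 74.6339

The integral term ∫_12^35 ln(x) dx = 71.6183.
Boundary: ½(f(12) + f(35)) = ½(2.48491 + 3.55535) = 3.02013.
Integral + boundary = 74.6384.
Order-1 term: 1/12 · (0.0285714 − 0.0833333) = -0.00456349.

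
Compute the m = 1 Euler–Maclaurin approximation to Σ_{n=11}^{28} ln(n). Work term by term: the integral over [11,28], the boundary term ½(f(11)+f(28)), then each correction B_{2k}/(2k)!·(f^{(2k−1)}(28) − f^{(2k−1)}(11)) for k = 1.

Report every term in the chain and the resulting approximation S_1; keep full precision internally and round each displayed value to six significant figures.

S_1 ≈ 52.7853

∫_11^28 ln(x) dx evaluates to 49.9249.
Boundary: ½(f(11) + f(28)) = ½(2.39790 + 3.33220) = 2.86505.
Running total after boundary: 52.7899.
Correction k=1: B_{2}/2! · (f^{(1)}(28) − f^{(1)}(11)) = 1/12 · (0.0357143 − 0.0909091) = -0.00459957.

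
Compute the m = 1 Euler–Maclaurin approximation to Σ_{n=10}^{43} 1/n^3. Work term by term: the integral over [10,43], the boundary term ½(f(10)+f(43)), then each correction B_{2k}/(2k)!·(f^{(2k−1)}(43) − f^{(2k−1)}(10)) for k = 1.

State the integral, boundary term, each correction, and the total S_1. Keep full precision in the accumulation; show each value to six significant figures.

S_1 ≈ 0.00526080

∫_10^43 1/x^3 dx evaluates to 0.00472958.
½[f(10) + f(43)] = ½[0.00100000 + 1.25775e-05] = 0.000506289.
Integral + boundary = 0.00523587.
k=1: B_{2}/(2)! × [f^{(1)}(43) − f^{(1)}(10)] = 1/12 × (-8.77501e-07 − (-0.000300000)) = 2.49269e-05.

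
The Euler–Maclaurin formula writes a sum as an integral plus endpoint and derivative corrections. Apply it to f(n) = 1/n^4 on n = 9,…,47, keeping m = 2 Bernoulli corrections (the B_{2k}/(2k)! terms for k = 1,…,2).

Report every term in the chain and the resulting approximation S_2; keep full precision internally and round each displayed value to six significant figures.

The integral term ∫_9^47 1/x^4 dx = 0.000454037.
½[f(9) + f(47)] = ½[0.000152416 + 2.04931e-07] = 7.63104e-05.
Integral + boundary = 0.000530347.
Correction k=1: B_{2}/2! · (f^{(1)}(47) − f^{(1)}(9)) = 1/12 · (-1.74410e-08 − (-6.77404e-05)) = 5.64358e-06.
Running total after k=1: 0.000535991.
Correction k=2: B_{4}/4! · (f^{(3)}(47) − f^{(3)}(9)) = −1/720 · (-2.36862e-10 − (-2.50890e-05)) = -3.48455e-08.

S_2 ≈ 0.000535956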